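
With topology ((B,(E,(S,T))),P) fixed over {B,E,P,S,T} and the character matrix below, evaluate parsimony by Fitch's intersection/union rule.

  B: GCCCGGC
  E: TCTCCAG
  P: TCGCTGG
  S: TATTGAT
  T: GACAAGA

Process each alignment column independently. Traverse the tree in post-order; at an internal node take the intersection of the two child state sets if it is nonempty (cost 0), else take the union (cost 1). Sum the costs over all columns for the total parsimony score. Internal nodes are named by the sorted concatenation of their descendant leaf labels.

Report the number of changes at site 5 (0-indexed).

2

ST@0: {T} ∪ {G} = {G,T} (union, +1)
EST@0: {T} ∩ {G,T} = {T} (intersection, +0)
BEST@0: {G} ∪ {T} = {G,T} (union, +1)
BEPST@0: {G,T} ∩ {T} = {T} (intersection, +0)
ST@1: {A} ∩ {A} = {A} (intersection, +0)
EST@1: {C} ∪ {A} = {A,C} (union, +1)
BEST@1: {C} ∩ {A,C} = {C} (intersection, +0)
BEPST@1: {C} ∩ {C} = {C} (intersection, +0)
ST@2: {T} ∪ {C} = {C,T} (union, +1)
EST@2: {T} ∩ {C,T} = {T} (intersection, +0)
BEST@2: {C} ∪ {T} = {C,T} (union, +1)
BEPST@2: {C,T} ∪ {G} = {C,G,T} (union, +1)
ST@3: {T} ∪ {A} = {A,T} (union, +1)
EST@3: {C} ∪ {A,T} = {A,C,T} (union, +1)
BEST@3: {C} ∩ {A,C,T} = {C} (intersection, +0)
BEPST@3: {C} ∩ {C} = {C} (intersection, +0)
ST@4: {G} ∪ {A} = {A,G} (union, +1)
EST@4: {C} ∪ {A,G} = {A,C,G} (union, +1)
BEST@4: {G} ∩ {A,C,G} = {G} (intersection, +0)
BEPST@4: {G} ∪ {T} = {G,T} (union, +1)
ST@5: {A} ∪ {G} = {A,G} (union, +1)
EST@5: {A} ∩ {A,G} = {A} (intersection, +0)
BEST@5: {G} ∪ {A} = {A,G} (union, +1)
BEPST@5: {A,G} ∩ {G} = {G} (intersection, +0)
ST@6: {T} ∪ {A} = {A,T} (union, +1)
EST@6: {G} ∪ {A,T} = {A,G,T} (union, +1)
BEST@6: {C} ∪ {A,G,T} = {A,C,G,T} (union, +1)
BEPST@6: {A,C,G,T} ∩ {G} = {G} (intersection, +0)
per-site changes: [2, 1, 3, 2, 3, 2, 3]; total = 16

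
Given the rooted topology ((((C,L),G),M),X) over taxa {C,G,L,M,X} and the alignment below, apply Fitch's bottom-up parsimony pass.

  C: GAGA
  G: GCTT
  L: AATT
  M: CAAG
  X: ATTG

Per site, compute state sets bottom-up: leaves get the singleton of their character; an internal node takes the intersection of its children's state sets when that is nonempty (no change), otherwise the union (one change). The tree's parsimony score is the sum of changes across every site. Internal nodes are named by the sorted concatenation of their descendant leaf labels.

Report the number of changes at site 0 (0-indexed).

CL@0: {G} ∪ {A} = {A,G} (union, +1)
CGL@0: {A,G} ∩ {G} = {G} (intersection, +0)
CGLM@0: {G} ∪ {C} = {C,G} (union, +1)
CGLMX@0: {C,G} ∪ {A} = {A,C,G} (union, +1)
CL@1: {A} ∩ {A} = {A} (intersection, +0)
CGL@1: {A} ∪ {C} = {A,C} (union, +1)
CGLM@1: {A,C} ∩ {A} = {A} (intersection, +0)
CGLMX@1: {A} ∪ {T} = {A,T} (union, +1)
CL@2: {G} ∪ {T} = {G,T} (union, +1)
CGL@2: {G,T} ∩ {T} = {T} (intersection, +0)
CGLM@2: {T} ∪ {A} = {A,T} (union, +1)
CGLMX@2: {A,T} ∩ {T} = {T} (intersection, +0)
CL@3: {A} ∪ {T} = {A,T} (union, +1)
CGL@3: {A,T} ∩ {T} = {T} (intersection, +0)
CGLM@3: {T} ∪ {G} = {G,T} (union, +1)
CGLMX@3: {G,T} ∩ {G} = {G} (intersection, +0)
per-site changes: [3, 2, 2, 2]; total = 9

3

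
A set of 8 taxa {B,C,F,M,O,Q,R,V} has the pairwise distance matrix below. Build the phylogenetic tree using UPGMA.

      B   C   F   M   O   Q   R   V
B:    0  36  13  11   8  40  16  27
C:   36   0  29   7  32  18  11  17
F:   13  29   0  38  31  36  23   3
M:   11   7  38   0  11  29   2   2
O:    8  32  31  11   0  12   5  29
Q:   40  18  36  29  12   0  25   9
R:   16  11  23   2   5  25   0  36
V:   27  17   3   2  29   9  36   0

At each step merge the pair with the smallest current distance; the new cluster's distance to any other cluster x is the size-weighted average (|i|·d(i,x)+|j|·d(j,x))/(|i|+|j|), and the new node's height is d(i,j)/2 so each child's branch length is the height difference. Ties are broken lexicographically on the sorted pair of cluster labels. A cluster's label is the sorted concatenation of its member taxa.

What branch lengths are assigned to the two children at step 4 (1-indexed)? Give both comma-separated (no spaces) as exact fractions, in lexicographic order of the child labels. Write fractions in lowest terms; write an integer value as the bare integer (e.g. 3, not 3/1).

9/2,7/2

1. join M+R (d=2) ⇒ MR; edges |M|=1, |R|=1
  updated: d(B,MR)=27/2, d(C,MR)=9, d(F,MR)=61/2, d(MR,O)=8, d(MR,Q)=27, d(MR,V)=19
2. join F+V (d=3) ⇒ FV; edges |F|=3/2, |V|=3/2
  updated: d(B,FV)=20, d(C,FV)=23, d(FV,MR)=99/4, d(FV,O)=30, d(FV,Q)=45/2
3. join B+O (d=8) ⇒ BO; edges |B|=4, |O|=4
  updated: d(BO,C)=34, d(BO,FV)=25, d(BO,MR)=43/4, d(BO,Q)=26
4. join C+MR (d=9) ⇒ CMR; edges |C|=9/2, |MR|=7/2
  updated: d(BO,CMR)=37/2, d(CMR,FV)=145/6, d(CMR,Q)=24
5. join BO+CMR (d=37/2) ⇒ BCMOR; edges |BO|=21/4, |CMR|=19/4
  updated: d(BCMOR,FV)=49/2, d(BCMOR,Q)=124/5
6. join FV+Q (d=45/2) ⇒ FQV; edges |FV|=39/4, |Q|=45/4
  updated: d(BCMOR,FQV)=123/5
7. join BCMOR+FQV (d=123/5) ⇒ BCFMOQRV; edges |BCMOR|=61/20, |FQV|=21/20
final tree: (((B:4,O:4):21/4,(C:9/2,(M:1,R:1):7/2):19/4):61/20,((F:3/2,V:3/2):39/4,Q:45/4):21/20)
total length: 561/10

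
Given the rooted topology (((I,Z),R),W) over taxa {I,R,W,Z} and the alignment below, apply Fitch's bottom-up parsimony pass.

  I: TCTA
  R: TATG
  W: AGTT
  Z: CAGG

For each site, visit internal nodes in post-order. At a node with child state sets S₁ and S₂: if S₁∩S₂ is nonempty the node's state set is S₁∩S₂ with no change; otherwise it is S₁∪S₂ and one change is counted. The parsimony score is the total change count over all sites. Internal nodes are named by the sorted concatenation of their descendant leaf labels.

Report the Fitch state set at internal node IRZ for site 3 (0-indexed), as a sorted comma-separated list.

IZ@0: {T} ∪ {C} = {C,T} (union, +1)
IRZ@0: {C,T} ∩ {T} = {T} (intersection, +0)
IRWZ@0: {T} ∪ {A} = {A,T} (union, +1)
IZ@1: {C} ∪ {A} = {A,C} (union, +1)
IRZ@1: {A,C} ∩ {A} = {A} (intersection, +0)
IRWZ@1: {A} ∪ {G} = {A,G} (union, +1)
IZ@2: {T} ∪ {G} = {G,T} (union, +1)
IRZ@2: {G,T} ∩ {T} = {T} (intersection, +0)
IRWZ@2: {T} ∩ {T} = {T} (intersection, +0)
IZ@3: {A} ∪ {G} = {A,G} (union, +1)
IRZ@3: {A,G} ∩ {G} = {G} (intersection, +0)
IRWZ@3: {G} ∪ {T} = {G,T} (union, +1)
per-site changes: [2, 2, 1, 2]; total = 7

G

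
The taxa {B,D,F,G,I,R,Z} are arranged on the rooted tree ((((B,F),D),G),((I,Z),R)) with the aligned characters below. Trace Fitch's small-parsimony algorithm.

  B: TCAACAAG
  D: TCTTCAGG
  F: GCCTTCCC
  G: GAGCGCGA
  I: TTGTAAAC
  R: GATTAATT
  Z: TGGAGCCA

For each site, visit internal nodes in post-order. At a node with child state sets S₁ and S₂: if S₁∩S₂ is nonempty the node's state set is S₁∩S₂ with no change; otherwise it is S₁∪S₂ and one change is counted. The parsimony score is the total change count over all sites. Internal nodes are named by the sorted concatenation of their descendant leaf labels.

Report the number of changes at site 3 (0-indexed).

BF@0: {T} ∪ {G} = {G,T} (union, +1)
BDF@0: {G,T} ∩ {T} = {T} (intersection, +0)
BDFG@0: {T} ∪ {G} = {G,T} (union, +1)
IZ@0: {T} ∩ {T} = {T} (intersection, +0)
IRZ@0: {T} ∪ {G} = {G,T} (union, +1)
BDFGIRZ@0: {G,T} ∩ {G,T} = {G,T} (intersection, +0)
BF@1: {C} ∩ {C} = {C} (intersection, +0)
BDF@1: {C} ∩ {C} = {C} (intersection, +0)
BDFG@1: {C} ∪ {A} = {A,C} (union, +1)
IZ@1: {T} ∪ {G} = {G,T} (union, +1)
IRZ@1: {G,T} ∪ {A} = {A,G,T} (union, +1)
BDFGIRZ@1: {A,C} ∩ {A,G,T} = {A} (intersection, +0)
BF@2: {A} ∪ {C} = {A,C} (union, +1)
BDF@2: {A,C} ∪ {T} = {A,C,T} (union, +1)
BDFG@2: {A,C,T} ∪ {G} = {A,C,G,T} (union, +1)
IZ@2: {G} ∩ {G} = {G} (intersection, +0)
IRZ@2: {G} ∪ {T} = {G,T} (union, +1)
BDFGIRZ@2: {A,C,G,T} ∩ {G,T} = {G,T} (intersection, +0)
BF@3: {A} ∪ {T} = {A,T} (union, +1)
BDF@3: {A,T} ∩ {T} = {T} (intersection, +0)
BDFG@3: {T} ∪ {C} = {C,T} (union, +1)
IZ@3: {T} ∪ {A} = {A,T} (union, +1)
IRZ@3: {A,T} ∩ {T} = {T} (intersection, +0)
BDFGIRZ@3: {C,T} ∩ {T} = {T} (intersection, +0)
BF@4: {C} ∪ {T} = {C,T} (union, +1)
BDF@4: {C,T} ∩ {C} = {C} (intersection, +0)
BDFG@4: {C} ∪ {G} = {C,G} (union, +1)
IZ@4: {A} ∪ {G} = {A,G} (union, +1)
IRZ@4: {A,G} ∩ {A} = {A} (intersection, +0)
BDFGIRZ@4: {C,G} ∪ {A} = {A,C,G} (union, +1)
BF@5: {A} ∪ {C} = {A,C} (union, +1)
BDF@5: {A,C} ∩ {A} = {A} (intersection, +0)
BDFG@5: {A} ∪ {C} = {A,C} (union, +1)
IZ@5: {A} ∪ {C} = {A,C} (union, +1)
IRZ@5: {A,C} ∩ {A} = {A} (intersection, +0)
BDFGIRZ@5: {A,C} ∩ {A} = {A} (intersection, +0)
BF@6: {A} ∪ {C} = {A,C} (union, +1)
BDF@6: {A,C} ∪ {G} = {A,C,G} (union, +1)
BDFG@6: {A,C,G} ∩ {G} = {G} (intersection, +0)
IZ@6: {A} ∪ {C} = {A,C} (union, +1)
IRZ@6: {A,C} ∪ {T} = {A,C,T} (union, +1)
BDFGIRZ@6: {G} ∪ {A,C,T} = {A,C,G,T} (union, +1)
BF@7: {G} ∪ {C} = {C,G} (union, +1)
BDF@7: {C,G} ∩ {G} = {G} (intersection, +0)
BDFG@7: {G} ∪ {A} = {A,G} (union, +1)
IZ@7: {C} ∪ {A} = {A,C} (union, +1)
IRZ@7: {A,C} ∪ {T} = {A,C,T} (union, +1)
BDFGIRZ@7: {A,G} ∩ {A,C,T} = {A} (intersection, +0)
per-site changes: [3, 3, 4, 3, 4, 3, 5, 4]; total = 29

3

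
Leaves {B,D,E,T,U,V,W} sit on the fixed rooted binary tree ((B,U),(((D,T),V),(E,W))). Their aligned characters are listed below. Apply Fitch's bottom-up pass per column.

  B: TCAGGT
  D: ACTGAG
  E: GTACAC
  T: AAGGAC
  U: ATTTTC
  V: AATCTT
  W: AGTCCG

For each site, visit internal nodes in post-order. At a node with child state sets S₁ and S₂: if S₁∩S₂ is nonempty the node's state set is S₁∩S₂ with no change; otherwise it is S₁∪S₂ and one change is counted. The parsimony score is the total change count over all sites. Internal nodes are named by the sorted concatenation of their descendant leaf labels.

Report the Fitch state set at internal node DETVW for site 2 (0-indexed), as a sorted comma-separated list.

T

site 0, node BU: B={T} ∪ U={A} → {A,T} (+1)
site 0, node DT: D={A} ∩ T={A} → {A} (+0)
site 0, node DTV: DT={A} ∩ V={A} → {A} (+0)
site 0, node EW: E={G} ∪ W={A} → {A,G} (+1)
site 0, node DETVW: DTV={A} ∩ EW={A,G} → {A} (+0)
site 0, node BDETUVW: BU={A,T} ∩ DETVW={A} → {A} (+0)
site 1, node BU: B={C} ∪ U={T} → {C,T} (+1)
site 1, node DT: D={C} ∪ T={A} → {A,C} (+1)
site 1, node DTV: DT={A,C} ∩ V={A} → {A} (+0)
site 1, node EW: E={T} ∪ W={G} → {G,T} (+1)
site 1, node DETVW: DTV={A} ∪ EW={G,T} → {A,G,T} (+1)
site 1, node BDETUVW: BU={C,T} ∩ DETVW={A,G,T} → {T} (+0)
site 2, node BU: B={A} ∪ U={T} → {A,T} (+1)
site 2, node DT: D={T} ∪ T={G} → {G,T} (+1)
site 2, node DTV: DT={G,T} ∩ V={T} → {T} (+0)
site 2, node EW: E={A} ∪ W={T} → {A,T} (+1)
site 2, node DETVW: DTV={T} ∩ EW={A,T} → {T} (+0)
site 2, node BDETUVW: BU={A,T} ∩ DETVW={T} → {T} (+0)
site 3, node BU: B={G} ∪ U={T} → {G,T} (+1)
site 3, node DT: D={G} ∩ T={G} → {G} (+0)
site 3, node DTV: DT={G} ∪ V={C} → {C,G} (+1)
site 3, node EW: E={C} ∩ W={C} → {C} (+0)
site 3, node DETVW: DTV={C,G} ∩ EW={C} → {C} (+0)
site 3, node BDETUVW: BU={G,T} ∪ DETVW={C} → {C,G,T} (+1)
site 4, node BU: B={G} ∪ U={T} → {G,T} (+1)
site 4, node DT: D={A} ∩ T={A} → {A} (+0)
site 4, node DTV: DT={A} ∪ V={T} → {A,T} (+1)
site 4, node EW: E={A} ∪ W={C} → {A,C} (+1)
site 4, node DETVW: DTV={A,T} ∩ EW={A,C} → {A} (+0)
site 4, node BDETUVW: BU={G,T} ∪ DETVW={A} → {A,G,T} (+1)
site 5, node BU: B={T} ∪ U={C} → {C,T} (+1)
site 5, node DT: D={G} ∪ T={C} → {C,G} (+1)
site 5, node DTV: DT={C,G} ∪ V={T} → {C,G,T} (+1)
site 5, node EW: E={C} ∪ W={G} → {C,G} (+1)
site 5, node DETVW: DTV={C,G,T} ∩ EW={C,G} → {C,G} (+0)
site 5, node BDETUVW: BU={C,T} ∩ DETVW={C,G} → {C} (+0)
per-site changes: [2, 4, 3, 3, 4, 4]; total = 20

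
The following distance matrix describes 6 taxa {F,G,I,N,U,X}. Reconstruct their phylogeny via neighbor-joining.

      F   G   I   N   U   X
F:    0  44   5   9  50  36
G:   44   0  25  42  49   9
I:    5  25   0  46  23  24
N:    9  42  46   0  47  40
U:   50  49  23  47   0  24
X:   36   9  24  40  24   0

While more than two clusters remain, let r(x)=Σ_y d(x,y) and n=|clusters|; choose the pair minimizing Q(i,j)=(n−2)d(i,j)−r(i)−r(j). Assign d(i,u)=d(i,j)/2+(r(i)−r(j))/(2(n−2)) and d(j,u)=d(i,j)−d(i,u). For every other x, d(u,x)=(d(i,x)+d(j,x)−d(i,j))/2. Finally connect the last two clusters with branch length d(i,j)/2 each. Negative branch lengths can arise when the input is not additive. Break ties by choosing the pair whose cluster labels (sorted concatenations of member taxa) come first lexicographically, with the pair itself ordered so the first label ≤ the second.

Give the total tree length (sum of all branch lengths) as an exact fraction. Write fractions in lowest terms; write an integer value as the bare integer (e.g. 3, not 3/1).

593/8

iteration 1: select F,N (d=9, Q=-292); attach at lengths (-1/2, 19/2); label the merged cluster FN
  updated: d(FN,G)=77/2, d(FN,I)=21, d(FN,U)=44, d(FN,X)=67/2
iteration 2: select G,X (d=9, Q=-185); attach at lengths (29/3, -2/3); label the merged cluster GX
  updated: d(FN,GX)=63/2, d(GX,I)=20, d(GX,U)=32
iteration 3: select FN,I (d=21, Q=-237/2); attach at lengths (149/8, 19/8); label the merged cluster FIN
  updated: d(FIN,GX)=61/4, d(FIN,U)=23
iteration 4: select FIN,GX (d=61/4, Q=-281/4); attach at lengths (25/8, 97/8); label the merged cluster FGINX
  updated: d(FGINX,U)=159/8
iteration 5: select FGINX,U (d=159/8); attach at lengths (159/16, 159/16); label the merged cluster FGINUX
final tree: ((((F:-1/2,N:19/2):149/8,I:19/8):25/8,(G:29/3,X:-2/3):97/8):159/16,U:159/16)
total length: 593/8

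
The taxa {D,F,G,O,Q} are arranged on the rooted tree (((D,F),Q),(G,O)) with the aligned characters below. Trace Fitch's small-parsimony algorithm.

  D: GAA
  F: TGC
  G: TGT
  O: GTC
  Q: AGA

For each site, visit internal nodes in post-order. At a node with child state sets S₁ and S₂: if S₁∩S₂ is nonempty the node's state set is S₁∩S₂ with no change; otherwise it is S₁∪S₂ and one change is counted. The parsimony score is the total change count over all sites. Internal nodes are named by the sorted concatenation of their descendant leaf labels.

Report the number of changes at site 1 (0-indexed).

2

[col 0] DF: children D:{G}, F:{T} ∪→ {G,T}; cost 1
[col 0] DFQ: children DF:{G,T}, Q:{A} ∪→ {A,G,T}; cost 1
[col 0] GO: children G:{T}, O:{G} ∪→ {G,T}; cost 1
[col 0] DFGOQ: children DFQ:{A,G,T}, GO:{G,T} ∩→ {G,T}; cost 0
[col 1] DF: children D:{A}, F:{G} ∪→ {A,G}; cost 1
[col 1] DFQ: children DF:{A,G}, Q:{G} ∩→ {G}; cost 0
[col 1] GO: children G:{G}, O:{T} ∪→ {G,T}; cost 1
[col 1] DFGOQ: children DFQ:{G}, GO:{G,T} ∩→ {G}; cost 0
[col 2] DF: children D:{A}, F:{C} ∪→ {A,C}; cost 1
[col 2] DFQ: children DF:{A,C}, Q:{A} ∩→ {A}; cost 0
[col 2] GO: children G:{T}, O:{C} ∪→ {C,T}; cost 1
[col 2] DFGOQ: children DFQ:{A}, GO:{C,T} ∪→ {A,C,T}; cost 1
per-site changes: [3, 2, 3]; total = 8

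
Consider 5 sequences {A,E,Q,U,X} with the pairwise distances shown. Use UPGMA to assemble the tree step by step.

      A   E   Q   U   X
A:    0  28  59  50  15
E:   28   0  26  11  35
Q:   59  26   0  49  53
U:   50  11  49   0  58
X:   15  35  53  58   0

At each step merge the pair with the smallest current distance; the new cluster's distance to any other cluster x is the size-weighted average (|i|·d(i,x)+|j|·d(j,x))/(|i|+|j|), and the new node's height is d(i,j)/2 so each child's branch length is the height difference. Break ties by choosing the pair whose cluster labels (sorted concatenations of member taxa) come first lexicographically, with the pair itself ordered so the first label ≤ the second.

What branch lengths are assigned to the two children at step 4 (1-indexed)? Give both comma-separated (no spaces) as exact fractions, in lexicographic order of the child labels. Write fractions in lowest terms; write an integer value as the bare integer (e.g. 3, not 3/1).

193/12,29/6

1. join E+U (d=11) ⇒ EU; edges |E|=11/2, |U|=11/2
  updated: d(A,EU)=39, d(EU,Q)=75/2, d(EU,X)=93/2
2. join A+X (d=15) ⇒ AX; edges |A|=15/2, |X|=15/2
  updated: d(AX,EU)=171/4, d(AX,Q)=56
3. join EU+Q (d=75/2) ⇒ EQU; edges |EU|=53/4, |Q|=75/4
  updated: d(AX,EQU)=283/6
4. join AX+EQU (d=283/6) ⇒ AEQUX; edges |AX|=193/12, |EQU|=29/6
final tree: ((A:15/2,X:15/2):193/12,((E:11/2,U:11/2):53/4,Q:75/4):29/6)
total length: 947/12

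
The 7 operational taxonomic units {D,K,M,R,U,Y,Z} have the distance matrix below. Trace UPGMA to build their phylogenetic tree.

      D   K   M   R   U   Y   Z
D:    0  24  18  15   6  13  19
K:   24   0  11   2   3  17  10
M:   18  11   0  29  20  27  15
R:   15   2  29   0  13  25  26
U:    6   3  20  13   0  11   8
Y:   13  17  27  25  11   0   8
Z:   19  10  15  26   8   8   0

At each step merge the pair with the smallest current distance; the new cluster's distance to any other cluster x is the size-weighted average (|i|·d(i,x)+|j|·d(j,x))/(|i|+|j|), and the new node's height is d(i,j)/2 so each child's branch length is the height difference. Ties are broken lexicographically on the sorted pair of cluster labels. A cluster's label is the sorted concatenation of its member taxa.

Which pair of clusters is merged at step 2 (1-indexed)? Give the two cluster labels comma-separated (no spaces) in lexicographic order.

step 1: merge (K,R) at d=2; branch lengths K→1, R→1; new cluster KR
  updated: d(D,KR)=39/2, d(KR,M)=20, d(KR,U)=8, d(KR,Y)=21, d(KR,Z)=18
step 2: merge (D,U) at d=6; branch lengths D→3, U→3; new cluster DU
  updated: d(DU,KR)=55/4, d(DU,M)=19, d(DU,Y)=12, d(DU,Z)=27/2
step 3: merge (Y,Z) at d=8; branch lengths Y→4, Z→4; new cluster YZ
  updated: d(DU,YZ)=51/4, d(KR,YZ)=39/2, d(M,YZ)=21
step 4: merge (DU,YZ) at d=51/4; branch lengths DU→27/8, YZ→19/8; new cluster DUYZ
  updated: d(DUYZ,KR)=133/8, d(DUYZ,M)=20
step 5: merge (DUYZ,KR) at d=133/8; branch lengths DUYZ→31/16, KR→117/16; new cluster DKRUYZ
  updated: d(DKRUYZ,M)=20
step 6: merge (DKRUYZ,M) at d=20; branch lengths DKRUYZ→27/16, M→10; new cluster DKMRUYZ
final tree: ((((D:3,U:3):27/8,(Y:4,Z:4):19/8):31/16,(K:1,R:1):117/16):27/16,M:10)
total length: 683/16

D,U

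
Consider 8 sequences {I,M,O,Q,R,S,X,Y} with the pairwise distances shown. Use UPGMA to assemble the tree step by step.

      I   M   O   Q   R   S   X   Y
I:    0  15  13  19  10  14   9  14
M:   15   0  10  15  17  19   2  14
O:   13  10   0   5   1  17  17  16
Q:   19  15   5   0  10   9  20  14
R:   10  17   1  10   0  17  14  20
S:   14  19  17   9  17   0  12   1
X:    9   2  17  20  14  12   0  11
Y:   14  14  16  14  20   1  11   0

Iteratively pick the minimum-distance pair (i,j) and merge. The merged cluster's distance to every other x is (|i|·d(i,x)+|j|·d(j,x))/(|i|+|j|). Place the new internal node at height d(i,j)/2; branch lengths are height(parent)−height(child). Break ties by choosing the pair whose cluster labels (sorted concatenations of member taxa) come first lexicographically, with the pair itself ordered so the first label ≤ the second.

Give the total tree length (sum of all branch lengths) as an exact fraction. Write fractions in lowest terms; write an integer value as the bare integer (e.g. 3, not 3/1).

679/20

1. join O+R (d=1) ⇒ OR; edges |O|=1/2, |R|=1/2
  updated: d(I,OR)=23/2, d(M,OR)=27/2, d(OR,Q)=15/2, d(OR,S)=17, d(OR,X)=31/2, d(OR,Y)=18
2. join S+Y (d=1) ⇒ SY; edges |S|=1/2, |Y|=1/2
  updated: d(I,SY)=14, d(M,SY)=33/2, d(OR,SY)=35/2, d(Q,SY)=23/2, d(SY,X)=23/2
3. join M+X (d=2) ⇒ MX; edges |M|=1, |X|=1
  updated: d(I,MX)=12, d(MX,OR)=29/2, d(MX,Q)=35/2, d(MX,SY)=14
4. join OR+Q (d=15/2) ⇒ OQR; edges |OR|=13/4, |Q|=15/4
  updated: d(I,OQR)=14, d(MX,OQR)=31/2, d(OQR,SY)=31/2
5. join I+MX (d=12) ⇒ IMX; edges |I|=6, |MX|=5
  updated: d(IMX,OQR)=15, d(IMX,SY)=14
6. join IMX+SY (d=14) ⇒ IMSXY; edges |IMX|=1, |SY|=13/2
  updated: d(IMSXY,OQR)=76/5
7. join IMSXY+OQR (d=76/5) ⇒ IMOQRSXY; edges |IMSXY|=3/5, |OQR|=77/20
final tree: (((I:6,(M:1,X:1):5):1,(S:1/2,Y:1/2):13/2):3/5,((O:1/2,R:1/2):13/4,Q:15/4):77/20)
total length: 679/20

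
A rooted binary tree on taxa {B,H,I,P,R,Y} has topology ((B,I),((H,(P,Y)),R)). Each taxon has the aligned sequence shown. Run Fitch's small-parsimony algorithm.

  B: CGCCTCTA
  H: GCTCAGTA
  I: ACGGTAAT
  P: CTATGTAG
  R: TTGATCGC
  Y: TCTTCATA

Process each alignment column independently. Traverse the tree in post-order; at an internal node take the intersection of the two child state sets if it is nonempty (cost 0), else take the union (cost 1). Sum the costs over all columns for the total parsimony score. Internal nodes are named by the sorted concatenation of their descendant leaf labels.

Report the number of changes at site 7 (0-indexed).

BI@0: {C} ∪ {A} = {A,C} (union, +1)
PY@0: {C} ∪ {T} = {C,T} (union, +1)
HPY@0: {G} ∪ {C,T} = {C,G,T} (union, +1)
HPRY@0: {C,G,T} ∩ {T} = {T} (intersection, +0)
BHIPRY@0: {A,C} ∪ {T} = {A,C,T} (union, +1)
BI@1: {G} ∪ {C} = {C,G} (union, +1)
PY@1: {T} ∪ {C} = {C,T} (union, +1)
HPY@1: {C} ∩ {C,T} = {C} (intersection, +0)
HPRY@1: {C} ∪ {T} = {C,T} (union, +1)
BHIPRY@1: {C,G} ∩ {C,T} = {C} (intersection, +0)
BI@2: {C} ∪ {G} = {C,G} (union, +1)
PY@2: {A} ∪ {T} = {A,T} (union, +1)
HPY@2: {T} ∩ {A,T} = {T} (intersection, +0)
HPRY@2: {T} ∪ {G} = {G,T} (union, +1)
BHIPRY@2: {C,G} ∩ {G,T} = {G} (intersection, +0)
BI@3: {C} ∪ {G} = {C,G} (union, +1)
PY@3: {T} ∩ {T} = {T} (intersection, +0)
HPY@3: {C} ∪ {T} = {C,T} (union, +1)
HPRY@3: {C,T} ∪ {A} = {A,C,T} (union, +1)
BHIPRY@3: {C,G} ∩ {A,C,T} = {C} (intersection, +0)
BI@4: {T} ∩ {T} = {T} (intersection, +0)
PY@4: {G} ∪ {C} = {C,G} (union, +1)
HPY@4: {A} ∪ {C,G} = {A,C,G} (union, +1)
HPRY@4: {A,C,G} ∪ {T} = {A,C,G,T} (union, +1)
BHIPRY@4: {T} ∩ {A,C,G,T} = {T} (intersection, +0)
BI@5: {C} ∪ {A} = {A,C} (union, +1)
PY@5: {T} ∪ {A} = {A,T} (union, +1)
HPY@5: {G} ∪ {A,T} = {A,G,T} (union, +1)
HPRY@5: {A,G,T} ∪ {C} = {A,C,G,T} (union, +1)
BHIPRY@5: {A,C} ∩ {A,C,G,T} = {A,C} (intersection, +0)
BI@6: {T} ∪ {A} = {A,T} (union, +1)
PY@6: {A} ∪ {T} = {A,T} (union, +1)
HPY@6: {T} ∩ {A,T} = {T} (intersection, +0)
HPRY@6: {T} ∪ {G} = {G,T} (union, +1)
BHIPRY@6: {A,T} ∩ {G,T} = {T} (intersection, +0)
BI@7: {A} ∪ {T} = {A,T} (union, +1)
PY@7: {G} ∪ {A} = {A,G} (union, +1)
HPY@7: {A} ∩ {A,G} = {A} (intersection, +0)
HPRY@7: {A} ∪ {C} = {A,C} (union, +1)
BHIPRY@7: {A,T} ∩ {A,C} = {A} (intersection, +0)
per-site changes: [4, 3, 3, 3, 3, 4, 3, 3]; total = 26

3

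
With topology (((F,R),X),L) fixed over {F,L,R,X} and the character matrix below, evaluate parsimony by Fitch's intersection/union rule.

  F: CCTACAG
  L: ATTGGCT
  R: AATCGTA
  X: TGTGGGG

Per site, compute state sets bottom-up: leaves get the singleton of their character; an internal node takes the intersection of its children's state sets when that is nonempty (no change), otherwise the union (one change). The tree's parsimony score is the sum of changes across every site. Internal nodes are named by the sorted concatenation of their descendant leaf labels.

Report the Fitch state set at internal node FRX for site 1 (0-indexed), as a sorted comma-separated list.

A,C,G

[col 0] FR: children F:{C}, R:{A} ∪→ {A,C}; cost 1
[col 0] FRX: children FR:{A,C}, X:{T} ∪→ {A,C,T}; cost 1
[col 0] FLRX: children FRX:{A,C,T}, L:{A} ∩→ {A}; cost 0
[col 1] FR: children F:{C}, R:{A} ∪→ {A,C}; cost 1
[col 1] FRX: children FR:{A,C}, X:{G} ∪→ {A,C,G}; cost 1
[col 1] FLRX: children FRX:{A,C,G}, L:{T} ∪→ {A,C,G,T}; cost 1
[col 2] FR: children F:{T}, R:{T} ∩→ {T}; cost 0
[col 2] FRX: children FR:{T}, X:{T} ∩→ {T}; cost 0
[col 2] FLRX: children FRX:{T}, L:{T} ∩→ {T}; cost 0
[col 3] FR: children F:{A}, R:{C} ∪→ {A,C}; cost 1
[col 3] FRX: children FR:{A,C}, X:{G} ∪→ {A,C,G}; cost 1
[col 3] FLRX: children FRX:{A,C,G}, L:{G} ∩→ {G}; cost 0
[col 4] FR: children F:{C}, R:{G} ∪→ {C,G}; cost 1
[col 4] FRX: children FR:{C,G}, X:{G} ∩→ {G}; cost 0
[col 4] FLRX: children FRX:{G}, L:{G} ∩→ {G}; cost 0
[col 5] FR: children F:{A}, R:{T} ∪→ {A,T}; cost 1
[col 5] FRX: children FR:{A,T}, X:{G} ∪→ {A,G,T}; cost 1
[col 5] FLRX: children FRX:{A,G,T}, L:{C} ∪→ {A,C,G,T}; cost 1
[col 6] FR: children F:{G}, R:{A} ∪→ {A,G}; cost 1
[col 6] FRX: children FR:{A,G}, X:{G} ∩→ {G}; cost 0
[col 6] FLRX: children FRX:{G}, L:{T} ∪→ {G,T}; cost 1
per-site changes: [2, 3, 0, 2, 1, 3, 2]; total = 13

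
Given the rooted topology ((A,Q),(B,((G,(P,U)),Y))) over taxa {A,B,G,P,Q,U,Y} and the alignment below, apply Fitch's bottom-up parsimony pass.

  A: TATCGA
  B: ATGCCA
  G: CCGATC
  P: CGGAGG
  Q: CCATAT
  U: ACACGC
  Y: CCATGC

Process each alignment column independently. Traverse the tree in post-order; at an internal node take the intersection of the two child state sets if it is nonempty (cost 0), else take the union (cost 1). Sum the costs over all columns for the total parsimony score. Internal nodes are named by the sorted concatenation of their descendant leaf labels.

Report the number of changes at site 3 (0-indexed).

4

AQ@0: {T} ∪ {C} = {C,T} (union, +1)
PU@0: {C} ∪ {A} = {A,C} (union, +1)
GPU@0: {C} ∩ {A,C} = {C} (intersection, +0)
GPUY@0: {C} ∩ {C} = {C} (intersection, +0)
BGPUY@0: {A} ∪ {C} = {A,C} (union, +1)
ABGPQUY@0: {C,T} ∩ {A,C} = {C} (intersection, +0)
AQ@1: {A} ∪ {C} = {A,C} (union, +1)
PU@1: {G} ∪ {C} = {C,G} (union, +1)
GPU@1: {C} ∩ {C,G} = {C} (intersection, +0)
GPUY@1: {C} ∩ {C} = {C} (intersection, +0)
BGPUY@1: {T} ∪ {C} = {C,T} (union, +1)
ABGPQUY@1: {A,C} ∩ {C,T} = {C} (intersection, +0)
AQ@2: {T} ∪ {A} = {A,T} (union, +1)
PU@2: {G} ∪ {A} = {A,G} (union, +1)
GPU@2: {G} ∩ {A,G} = {G} (intersection, +0)
GPUY@2: {G} ∪ {A} = {A,G} (union, +1)
BGPUY@2: {G} ∩ {A,G} = {G} (intersection, +0)
ABGPQUY@2: {A,T} ∪ {G} = {A,G,T} (union, +1)
AQ@3: {C} ∪ {T} = {C,T} (union, +1)
PU@3: {A} ∪ {C} = {A,C} (union, +1)
GPU@3: {A} ∩ {A,C} = {A} (intersection, +0)
GPUY@3: {A} ∪ {T} = {A,T} (union, +1)
BGPUY@3: {C} ∪ {A,T} = {A,C,T} (union, +1)
ABGPQUY@3: {C,T} ∩ {A,C,T} = {C,T} (intersection, +0)
AQ@4: {G} ∪ {A} = {A,G} (union, +1)
PU@4: {G} ∩ {G} = {G} (intersection, +0)
GPU@4: {T} ∪ {G} = {G,T} (union, +1)
GPUY@4: {G,T} ∩ {G} = {G} (intersection, +0)
BGPUY@4: {C} ∪ {G} = {C,G} (union, +1)
ABGPQUY@4: {A,G} ∩ {C,G} = {G} (intersection, +0)
AQ@5: {A} ∪ {T} = {A,T} (union, +1)
PU@5: {G} ∪ {C} = {C,G} (union, +1)
GPU@5: {C} ∩ {C,G} = {C} (intersection, +0)
GPUY@5: {C} ∩ {C} = {C} (intersection, +0)
BGPUY@5: {A} ∪ {C} = {A,C} (union, +1)
ABGPQUY@5: {A,T} ∩ {A,C} = {A} (intersection, +0)
per-site changes: [3, 3, 4, 4, 3, 3]; total = 20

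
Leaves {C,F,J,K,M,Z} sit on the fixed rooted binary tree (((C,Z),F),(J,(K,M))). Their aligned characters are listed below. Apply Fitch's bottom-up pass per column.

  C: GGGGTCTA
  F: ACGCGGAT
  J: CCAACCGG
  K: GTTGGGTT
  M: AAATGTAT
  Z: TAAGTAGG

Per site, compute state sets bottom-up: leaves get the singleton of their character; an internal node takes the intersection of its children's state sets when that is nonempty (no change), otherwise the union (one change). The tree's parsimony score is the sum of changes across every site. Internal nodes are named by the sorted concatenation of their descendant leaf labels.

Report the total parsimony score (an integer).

27

CZ@0: {G} ∪ {T} = {G,T} (union, +1)
CFZ@0: {G,T} ∪ {A} = {A,G,T} (union, +1)
KM@0: {G} ∪ {A} = {A,G} (union, +1)
JKM@0: {C} ∪ {A,G} = {A,C,G} (union, +1)
CFJKMZ@0: {A,G,T} ∩ {A,C,G} = {A,G} (intersection, +0)
CZ@1: {G} ∪ {A} = {A,G} (union, +1)
CFZ@1: {A,G} ∪ {C} = {A,C,G} (union, +1)
KM@1: {T} ∪ {A} = {A,T} (union, +1)
JKM@1: {C} ∪ {A,T} = {A,C,T} (union, +1)
CFJKMZ@1: {A,C,G} ∩ {A,C,T} = {A,C} (intersection, +0)
CZ@2: {G} ∪ {A} = {A,G} (union, +1)
CFZ@2: {A,G} ∩ {G} = {G} (intersection, +0)
KM@2: {T} ∪ {A} = {A,T} (union, +1)
JKM@2: {A} ∩ {A,T} = {A} (intersection, +0)
CFJKMZ@2: {G} ∪ {A} = {A,G} (union, +1)
CZ@3: {G} ∩ {G} = {G} (intersection, +0)
CFZ@3: {G} ∪ {C} = {C,G} (union, +1)
KM@3: {G} ∪ {T} = {G,T} (union, +1)
JKM@3: {A} ∪ {G,T} = {A,G,T} (union, +1)
CFJKMZ@3: {C,G} ∩ {A,G,T} = {G} (intersection, +0)
CZ@4: {T} ∩ {T} = {T} (intersection, +0)
CFZ@4: {T} ∪ {G} = {G,T} (union, +1)
KM@4: {G} ∩ {G} = {G} (intersection, +0)
JKM@4: {C} ∪ {G} = {C,G} (union, +1)
CFJKMZ@4: {G,T} ∩ {C,G} = {G} (intersection, +0)
CZ@5: {C} ∪ {A} = {A,C} (union, +1)
CFZ@5: {A,C} ∪ {G} = {A,C,G} (union, +1)
KM@5: {G} ∪ {T} = {G,T} (union, +1)
JKM@5: {C} ∪ {G,T} = {C,G,T} (union, +1)
CFJKMZ@5: {A,C,G} ∩ {C,G,T} = {C,G} (intersection, +0)
CZ@6: {T} ∪ {G} = {G,T} (union, +1)
CFZ@6: {G,T} ∪ {A} = {A,G,T} (union, +1)
KM@6: {T} ∪ {A} = {A,T} (union, +1)
JKM@6: {G} ∪ {A,T} = {A,G,T} (union, +1)
CFJKMZ@6: {A,G,T} ∩ {A,G,T} = {A,G,T} (intersection, +0)
CZ@7: {A} ∪ {G} = {A,G} (union, +1)
CFZ@7: {A,G} ∪ {T} = {A,G,T} (union, +1)
KM@7: {T} ∩ {T} = {T} (intersection, +0)
JKM@7: {G} ∪ {T} = {G,T} (union, +1)
CFJKMZ@7: {A,G,T} ∩ {G,T} = {G,T} (intersection, +0)
per-site changes: [4, 4, 3, 3, 2, 4, 4, 3]; total = 27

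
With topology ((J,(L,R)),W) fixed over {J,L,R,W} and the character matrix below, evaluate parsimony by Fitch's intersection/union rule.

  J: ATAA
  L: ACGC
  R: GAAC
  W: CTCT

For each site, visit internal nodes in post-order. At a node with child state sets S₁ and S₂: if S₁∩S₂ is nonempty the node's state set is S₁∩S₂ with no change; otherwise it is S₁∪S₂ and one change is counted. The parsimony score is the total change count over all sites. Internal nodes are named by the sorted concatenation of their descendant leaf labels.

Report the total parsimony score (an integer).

LR@0: {A} ∪ {G} = {A,G} (union, +1)
JLR@0: {A} ∩ {A,G} = {A} (intersection, +0)
JLRW@0: {A} ∪ {C} = {A,C} (union, +1)
LR@1: {C} ∪ {A} = {A,C} (union, +1)
JLR@1: {T} ∪ {A,C} = {A,C,T} (union, +1)
JLRW@1: {A,C,T} ∩ {T} = {T} (intersection, +0)
LR@2: {G} ∪ {A} = {A,G} (union, +1)
JLR@2: {A} ∩ {A,G} = {A} (intersection, +0)
JLRW@2: {A} ∪ {C} = {A,C} (union, +1)
LR@3: {C} ∩ {C} = {C} (intersection, +0)
JLR@3: {A} ∪ {C} = {A,C} (union, +1)
JLRW@3: {A,C} ∪ {T} = {A,C,T} (union, +1)
per-site changes: [2, 2, 2, 2]; total = 8

8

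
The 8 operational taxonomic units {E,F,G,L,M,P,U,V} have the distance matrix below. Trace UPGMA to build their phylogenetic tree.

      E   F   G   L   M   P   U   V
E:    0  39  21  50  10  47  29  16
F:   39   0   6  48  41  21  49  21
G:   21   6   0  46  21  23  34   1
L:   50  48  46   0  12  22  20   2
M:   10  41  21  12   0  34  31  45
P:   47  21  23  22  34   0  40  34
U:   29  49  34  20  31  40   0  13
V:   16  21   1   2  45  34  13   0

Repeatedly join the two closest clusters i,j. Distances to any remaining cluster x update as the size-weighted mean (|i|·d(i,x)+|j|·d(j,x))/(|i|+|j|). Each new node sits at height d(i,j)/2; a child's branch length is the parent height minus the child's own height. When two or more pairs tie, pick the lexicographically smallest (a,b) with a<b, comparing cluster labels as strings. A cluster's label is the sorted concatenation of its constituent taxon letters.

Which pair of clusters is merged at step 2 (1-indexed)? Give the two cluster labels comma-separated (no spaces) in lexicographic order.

iteration 1: select G,V (d=1); attach at lengths (1/2, 1/2); label the merged cluster GV
  updated: d(E,GV)=37/2, d(F,GV)=27/2, d(GV,L)=24, d(GV,M)=33, d(GV,P)=57/2, d(GV,U)=47/2
iteration 2: select E,M (d=10); attach at lengths (5, 5); label the merged cluster EM
  updated: d(EM,F)=40, d(EM,GV)=103/4, d(EM,L)=31, d(EM,P)=81/2, d(EM,U)=30
iteration 3: select F,GV (d=27/2); attach at lengths (27/4, 25/4); label the merged cluster FGV
  updated: d(EM,FGV)=61/2, d(FGV,L)=32, d(FGV,P)=26, d(FGV,U)=32
iteration 4: select L,U (d=20); attach at lengths (10, 10); label the merged cluster LU
  updated: d(EM,LU)=61/2, d(FGV,LU)=32, d(LU,P)=31
iteration 5: select FGV,P (d=26); attach at lengths (25/4, 13); label the merged cluster FGPV
  updated: d(EM,FGPV)=33, d(FGPV,LU)=127/4
iteration 6: select EM,LU (d=61/2); attach at lengths (41/4, 21/4); label the merged cluster ELMU
  updated: d(ELMU,FGPV)=259/8
iteration 7: select ELMU,FGPV (d=259/8); attach at lengths (15/16, 51/16); label the merged cluster EFGLMPUV
final tree: (((E:5,M:5):41/4,(L:10,U:10):21/4):15/16,((F:27/4,(G:1/2,V:1/2):25/4):25/4,P:13):51/16)
total length: 663/8

E,M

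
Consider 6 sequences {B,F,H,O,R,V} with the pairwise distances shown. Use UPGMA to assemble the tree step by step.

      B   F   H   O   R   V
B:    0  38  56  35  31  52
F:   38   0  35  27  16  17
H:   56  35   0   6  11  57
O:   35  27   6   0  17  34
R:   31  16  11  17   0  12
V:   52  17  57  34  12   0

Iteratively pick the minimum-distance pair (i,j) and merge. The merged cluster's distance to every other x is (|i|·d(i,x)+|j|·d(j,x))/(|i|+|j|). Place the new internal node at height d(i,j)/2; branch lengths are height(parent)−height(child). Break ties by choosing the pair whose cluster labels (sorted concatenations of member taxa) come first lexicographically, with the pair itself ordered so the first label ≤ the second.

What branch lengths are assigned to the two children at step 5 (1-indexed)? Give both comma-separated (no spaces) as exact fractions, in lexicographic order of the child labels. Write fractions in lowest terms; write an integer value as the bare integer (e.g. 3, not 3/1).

106/5,367/60

iteration 1: select H,O (d=6); attach at lengths (3, 3); label the merged cluster HO
  updated: d(B,HO)=91/2, d(F,HO)=31, d(HO,R)=14, d(HO,V)=91/2
iteration 2: select R,V (d=12); attach at lengths (6, 6); label the merged cluster RV
  updated: d(B,RV)=83/2, d(F,RV)=33/2, d(HO,RV)=119/4
iteration 3: select F,RV (d=33/2); attach at lengths (33/4, 9/4); label the merged cluster FRV
  updated: d(B,FRV)=121/3, d(FRV,HO)=181/6
iteration 4: select FRV,HO (d=181/6); attach at lengths (41/6, 145/12); label the merged cluster FHORV
  updated: d(B,FHORV)=212/5
iteration 5: select B,FHORV (d=212/5); attach at lengths (106/5, 367/60); label the merged cluster BFHORV
final tree: (B:106/5,((F:33/4,(R:6,V:6):9/4):41/6,(H:3,O:3):145/12):367/60)
total length: 1121/15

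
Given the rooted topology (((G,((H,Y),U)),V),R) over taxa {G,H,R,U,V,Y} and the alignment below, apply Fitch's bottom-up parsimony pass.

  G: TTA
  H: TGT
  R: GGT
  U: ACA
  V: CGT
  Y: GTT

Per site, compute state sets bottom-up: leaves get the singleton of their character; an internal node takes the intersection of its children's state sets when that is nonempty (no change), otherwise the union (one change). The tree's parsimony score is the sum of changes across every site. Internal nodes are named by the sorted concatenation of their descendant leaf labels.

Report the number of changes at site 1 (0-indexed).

3

site 0, node HY: H={T} ∪ Y={G} → {G,T} (+1)
site 0, node HUY: HY={G,T} ∪ U={A} → {A,G,T} (+1)
site 0, node GHUY: G={T} ∩ HUY={A,G,T} → {T} (+0)
site 0, node GHUVY: GHUY={T} ∪ V={C} → {C,T} (+1)
site 0, node GHRUVY: GHUVY={C,T} ∪ R={G} → {C,G,T} (+1)
site 1, node HY: H={G} ∪ Y={T} → {G,T} (+1)
site 1, node HUY: HY={G,T} ∪ U={C} → {C,G,T} (+1)
site 1, node GHUY: G={T} ∩ HUY={C,G,T} → {T} (+0)
site 1, node GHUVY: GHUY={T} ∪ V={G} → {G,T} (+1)
site 1, node GHRUVY: GHUVY={G,T} ∩ R={G} → {G} (+0)
site 2, node HY: H={T} ∩ Y={T} → {T} (+0)
site 2, node HUY: HY={T} ∪ U={A} → {A,T} (+1)
site 2, node GHUY: G={A} ∩ HUY={A,T} → {A} (+0)
site 2, node GHUVY: GHUY={A} ∪ V={T} → {A,T} (+1)
site 2, node GHRUVY: GHUVY={A,T} ∩ R={T} → {T} (+0)
per-site changes: [4, 3, 2]; total = 9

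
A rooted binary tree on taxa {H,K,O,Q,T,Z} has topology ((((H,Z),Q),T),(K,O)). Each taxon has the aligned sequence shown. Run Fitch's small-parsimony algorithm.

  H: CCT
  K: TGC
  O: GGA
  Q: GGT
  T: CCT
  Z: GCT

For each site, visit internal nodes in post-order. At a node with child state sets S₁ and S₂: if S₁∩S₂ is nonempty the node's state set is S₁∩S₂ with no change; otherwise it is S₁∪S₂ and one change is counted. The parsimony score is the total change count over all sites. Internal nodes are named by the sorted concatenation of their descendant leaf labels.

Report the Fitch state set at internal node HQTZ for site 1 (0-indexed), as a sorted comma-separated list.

site 0, node HZ: H={C} ∪ Z={G} → {C,G} (+1)
site 0, node HQZ: HZ={C,G} ∩ Q={G} → {G} (+0)
site 0, node HQTZ: HQZ={G} ∪ T={C} → {C,G} (+1)
site 0, node KO: K={T} ∪ O={G} → {G,T} (+1)
site 0, node HKOQTZ: HQTZ={C,G} ∩ KO={G,T} → {G} (+0)
site 1, node HZ: H={C} ∩ Z={C} → {C} (+0)
site 1, node HQZ: HZ={C} ∪ Q={G} → {C,G} (+1)
site 1, node HQTZ: HQZ={C,G} ∩ T={C} → {C} (+0)
site 1, node KO: K={G} ∩ O={G} → {G} (+0)
site 1, node HKOQTZ: HQTZ={C} ∪ KO={G} → {C,G} (+1)
site 2, node HZ: H={T} ∩ Z={T} → {T} (+0)
site 2, node HQZ: HZ={T} ∩ Q={T} → {T} (+0)
site 2, node HQTZ: HQZ={T} ∩ T={T} → {T} (+0)
site 2, node KO: K={C} ∪ O={A} → {A,C} (+1)
site 2, node HKOQTZ: HQTZ={T} ∪ KO={A,C} → {A,C,T} (+1)
per-site changes: [3, 2, 2]; total = 7

C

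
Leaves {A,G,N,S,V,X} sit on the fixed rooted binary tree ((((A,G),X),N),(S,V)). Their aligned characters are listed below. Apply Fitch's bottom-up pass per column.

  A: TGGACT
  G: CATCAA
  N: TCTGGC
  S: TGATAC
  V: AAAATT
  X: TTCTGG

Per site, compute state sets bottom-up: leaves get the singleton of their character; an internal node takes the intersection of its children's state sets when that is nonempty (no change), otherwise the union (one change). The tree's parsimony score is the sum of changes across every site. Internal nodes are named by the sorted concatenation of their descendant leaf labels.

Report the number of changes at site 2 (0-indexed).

[col 0] AG: children A:{T}, G:{C} ∪→ {C,T}; cost 1
[col 0] AGX: children AG:{C,T}, X:{T} ∩→ {T}; cost 0
[col 0] AGNX: children AGX:{T}, N:{T} ∩→ {T}; cost 0
[col 0] SV: children S:{T}, V:{A} ∪→ {A,T}; cost 1
[col 0] AGNSVX: children AGNX:{T}, SV:{A,T} ∩→ {T}; cost 0
[col 1] AG: children A:{G}, G:{A} ∪→ {A,G}; cost 1
[col 1] AGX: children AG:{A,G}, X:{T} ∪→ {A,G,T}; cost 1
[col 1] AGNX: children AGX:{A,G,T}, N:{C} ∪→ {A,C,G,T}; cost 1
[col 1] SV: children S:{G}, V:{A} ∪→ {A,G}; cost 1
[col 1] AGNSVX: children AGNX:{A,C,G,T}, SV:{A,G} ∩→ {A,G}; cost 0
[col 2] AG: children A:{G}, G:{T} ∪→ {G,T}; cost 1
[col 2] AGX: children AG:{G,T}, X:{C} ∪→ {C,G,T}; cost 1
[col 2] AGNX: children AGX:{C,G,T}, N:{T} ∩→ {T}; cost 0
[col 2] SV: children S:{A}, V:{A} ∩→ {A}; cost 0
[col 2] AGNSVX: children AGNX:{T}, SV:{A} ∪→ {A,T}; cost 1
[col 3] AG: children A:{A}, G:{C} ∪→ {A,C}; cost 1
[col 3] AGX: children AG:{A,C}, X:{T} ∪→ {A,C,T}; cost 1
[col 3] AGNX: children AGX:{A,C,T}, N:{G} ∪→ {A,C,G,T}; cost 1
[col 3] SV: children S:{T}, V:{A} ∪→ {A,T}; cost 1
[col 3] AGNSVX: children AGNX:{A,C,G,T}, SV:{A,T} ∩→ {A,T}; cost 0
[col 4] AG: children A:{C}, G:{A} ∪→ {A,C}; cost 1
[col 4] AGX: children AG:{A,C}, X:{G} ∪→ {A,C,G}; cost 1
[col 4] AGNX: children AGX:{A,C,G}, N:{G} ∩→ {G}; cost 0
[col 4] SV: children S:{A}, V:{T} ∪→ {A,T}; cost 1
[col 4] AGNSVX: children AGNX:{G}, SV:{A,T} ∪→ {A,G,T}; cost 1
[col 5] AG: children A:{T}, G:{A} ∪→ {A,T}; cost 1
[col 5] AGX: children AG:{A,T}, X:{G} ∪→ {A,G,T}; cost 1
[col 5] AGNX: children AGX:{A,G,T}, N:{C} ∪→ {A,C,G,T}; cost 1
[col 5] SV: children S:{C}, V:{T} ∪→ {C,T}; cost 1
[col 5] AGNSVX: children AGNX:{A,C,G,T}, SV:{C,T} ∩→ {C,T}; cost 0
per-site changes: [2, 4, 3, 4, 4, 4]; total = 21

3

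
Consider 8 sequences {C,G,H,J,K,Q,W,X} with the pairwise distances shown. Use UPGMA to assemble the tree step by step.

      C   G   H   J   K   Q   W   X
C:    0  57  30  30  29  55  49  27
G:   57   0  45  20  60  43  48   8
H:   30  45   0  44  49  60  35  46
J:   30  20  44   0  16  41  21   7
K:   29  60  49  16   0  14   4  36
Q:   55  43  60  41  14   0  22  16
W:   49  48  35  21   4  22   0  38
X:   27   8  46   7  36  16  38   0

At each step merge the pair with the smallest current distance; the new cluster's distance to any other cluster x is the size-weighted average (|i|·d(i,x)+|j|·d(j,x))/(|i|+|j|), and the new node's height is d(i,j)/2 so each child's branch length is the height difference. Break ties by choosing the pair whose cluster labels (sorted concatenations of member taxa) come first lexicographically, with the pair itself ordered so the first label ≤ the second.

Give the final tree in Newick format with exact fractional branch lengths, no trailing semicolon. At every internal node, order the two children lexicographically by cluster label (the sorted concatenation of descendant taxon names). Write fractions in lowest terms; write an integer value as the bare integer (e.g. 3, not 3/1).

((C:15,H:15):83/12,((G:7,(J:7/2,X:7/2):7/2):193/18,((K:2,W:2):7,Q:9):157/18):151/36)

step 1: merge (K,W) at d=4; branch lengths K→2, W→2; new cluster KW
  updated: d(C,KW)=39, d(G,KW)=54, d(H,KW)=42, d(J,KW)=37/2, d(KW,Q)=18, d(KW,X)=37
step 2: merge (J,X) at d=7; branch lengths J→7/2, X→7/2; new cluster JX
  updated: d(C,JX)=57/2, d(G,JX)=14, d(H,JX)=45, d(JX,KW)=111/4, d(JX,Q)=57/2
step 3: merge (G,JX) at d=14; branch lengths G→7, JX→7/2; new cluster GJX
  updated: d(C,GJX)=38, d(GJX,H)=45, d(GJX,KW)=73/2, d(GJX,Q)=100/3
step 4: merge (KW,Q) at d=18; branch lengths KW→7, Q→9; new cluster KQW
  updated: d(C,KQW)=133/3, d(GJX,KQW)=319/9, d(H,KQW)=48
step 5: merge (C,H) at d=30; branch lengths C→15, H→15; new cluster CH
  updated: d(CH,GJX)=83/2, d(CH,KQW)=277/6
step 6: merge (GJX,KQW) at d=319/9; branch lengths GJX→193/18, KQW→157/18; new cluster GJKQWX
  updated: d(CH,GJKQWX)=263/6
step 7: merge (CH,GJKQWX) at d=263/6; branch lengths CH→83/12, GJKQWX→151/36; new cluster CGHJKQWX
final tree: ((C:15,H:15):83/12,((G:7,(J:7/2,X:7/2):7/2):193/18,((K:2,W:2):7,Q:9):157/18):151/36)
total length: 1765/18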